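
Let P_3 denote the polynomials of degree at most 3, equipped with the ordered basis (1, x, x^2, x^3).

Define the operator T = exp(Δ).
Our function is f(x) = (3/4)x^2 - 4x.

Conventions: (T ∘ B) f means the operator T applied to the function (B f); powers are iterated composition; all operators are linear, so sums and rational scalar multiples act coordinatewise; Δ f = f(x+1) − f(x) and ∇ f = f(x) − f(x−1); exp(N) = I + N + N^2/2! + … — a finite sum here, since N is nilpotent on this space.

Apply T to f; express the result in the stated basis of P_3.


the result is g(x) = (3/4)x^2 - (5/2)x - 5/2

order-1 term: (3/2)x - 13/4
order-2 term: 3/4
the series for exp(Δ) f terminates at order 2
exp(Δ) f = (3/4)x^2 - (5/2)x - 5/2


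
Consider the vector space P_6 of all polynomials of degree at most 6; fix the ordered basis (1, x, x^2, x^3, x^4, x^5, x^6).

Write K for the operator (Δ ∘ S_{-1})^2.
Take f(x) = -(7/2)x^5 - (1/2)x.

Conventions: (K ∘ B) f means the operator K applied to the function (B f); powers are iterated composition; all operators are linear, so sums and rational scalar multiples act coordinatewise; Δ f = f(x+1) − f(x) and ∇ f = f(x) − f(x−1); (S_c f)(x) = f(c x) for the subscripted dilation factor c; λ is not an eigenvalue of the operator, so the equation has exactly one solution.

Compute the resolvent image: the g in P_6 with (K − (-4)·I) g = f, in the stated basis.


write g with unknown coordinates in the stated basis and equate coefficients in (K − (-4)·I) g = f
solving from the highest basis element down gives g = -(7/8)x^5 - (35/8)x^3 - (71/8)x
check: K g = (35/2)x^3 + 35x
so K g − (-4)·g = -(7/2)x^5 - (1/2)x = f ✓

g(x) = -(7/8)x^5 - (35/8)x^3 - (71/8)x


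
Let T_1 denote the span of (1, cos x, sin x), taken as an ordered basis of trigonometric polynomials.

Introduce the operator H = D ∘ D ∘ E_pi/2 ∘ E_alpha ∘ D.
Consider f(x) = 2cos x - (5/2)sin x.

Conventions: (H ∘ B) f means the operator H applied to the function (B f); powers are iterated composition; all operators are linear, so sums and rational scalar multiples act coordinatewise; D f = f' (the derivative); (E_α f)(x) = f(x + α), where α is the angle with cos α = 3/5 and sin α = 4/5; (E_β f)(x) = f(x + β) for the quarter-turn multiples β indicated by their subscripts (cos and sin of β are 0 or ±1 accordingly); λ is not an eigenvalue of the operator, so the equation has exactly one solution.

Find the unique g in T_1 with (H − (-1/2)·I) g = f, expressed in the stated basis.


the result is g(x) = (84/37)cos x - (23/37)sin x

write g with unknown coordinates in the stated basis and equate coefficients in (H − (-1/2)·I) g = f
solving from the highest basis element down gives g = (84/37)cos x - (23/37)sin x
check: H g = (32/37)cos x - (81/37)sin x
so H g − (-1/2)·g = 2cos x - (5/2)sin x = f ✓


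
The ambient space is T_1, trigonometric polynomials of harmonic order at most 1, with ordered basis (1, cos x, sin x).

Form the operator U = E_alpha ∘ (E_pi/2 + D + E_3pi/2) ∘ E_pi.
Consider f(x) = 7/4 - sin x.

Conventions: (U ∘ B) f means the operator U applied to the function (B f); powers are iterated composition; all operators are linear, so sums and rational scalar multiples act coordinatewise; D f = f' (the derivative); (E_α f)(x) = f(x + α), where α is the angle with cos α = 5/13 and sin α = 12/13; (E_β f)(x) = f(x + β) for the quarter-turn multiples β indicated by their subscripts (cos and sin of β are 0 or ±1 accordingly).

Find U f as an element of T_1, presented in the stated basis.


E_pi f = 7/4 + sin x
E_pi/2 E_pi f = 7/4 + cos x
D E_pi f = cos x
E_3pi/2 E_pi f = 7/4 - cos x
(E_pi/2 + D + E_3pi/2) E_pi f = 7/2 + cos x
E_alpha (E_pi/2 + D + E_3pi/2) E_pi f = 7/2 + (5/13)cos x - (12/13)sin x

the image equals g(x) = 7/2 + (5/13)cos x - (12/13)sin x


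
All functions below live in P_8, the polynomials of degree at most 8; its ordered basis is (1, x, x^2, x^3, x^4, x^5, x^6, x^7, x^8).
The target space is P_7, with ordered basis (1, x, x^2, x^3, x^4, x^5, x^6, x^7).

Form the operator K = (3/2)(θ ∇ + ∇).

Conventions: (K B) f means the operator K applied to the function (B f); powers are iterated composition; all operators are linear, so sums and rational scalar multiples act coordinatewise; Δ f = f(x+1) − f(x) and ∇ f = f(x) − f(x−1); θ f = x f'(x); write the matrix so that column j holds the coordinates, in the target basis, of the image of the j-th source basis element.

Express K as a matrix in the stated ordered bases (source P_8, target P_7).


the matrix is [[0, 3/2, -3/2, 3/2, -3/2, 3/2, -3/2, 3/2, -3/2]; [0, 0, 6, -9, 12, -15, 18, -21, 24]; [0, 0, 0, 27/2, -27, 45, -135/2, 189/2, -126]; [0, 0, 0, 0, 24, -60, 120, -210, 336]; [0, 0, 0, 0, 0, 75/2, -225/2, 525/2, -525]; [0, 0, 0, 0, 0, 0, 54, -189, 504]; [0, 0, 0, 0, 0, 0, 0, 147/2, -294]; [0, 0, 0, 0, 0, 0, 0, 0, 96]] (rows listed top to bottom)

image of 1: 0
image of x: 3/2
image of x^2: 6x - 3/2
image of x^3: (27/2)x^2 - 9x + 3/2
image of x^4: 24x^3 - 27x^2 + 12x - 3/2
image of x^5: (75/2)x^4 - 60x^3 + 45x^2 - 15x + 3/2
image of x^6: 54x^5 - (225/2)x^4 + 120x^3 - (135/2)x^2 + 18x - 3/2
image of x^7: (147/2)x^6 - 189x^5 + (525/2)x^4 - 210x^3 + (189/2)x^2 - 21x + 3/2
image of x^8: 96x^7 - 294x^6 + 504x^5 - 525x^4 + 336x^3 - 126x^2 + 24x - 3/2
each image's coordinates form column j of the matrix


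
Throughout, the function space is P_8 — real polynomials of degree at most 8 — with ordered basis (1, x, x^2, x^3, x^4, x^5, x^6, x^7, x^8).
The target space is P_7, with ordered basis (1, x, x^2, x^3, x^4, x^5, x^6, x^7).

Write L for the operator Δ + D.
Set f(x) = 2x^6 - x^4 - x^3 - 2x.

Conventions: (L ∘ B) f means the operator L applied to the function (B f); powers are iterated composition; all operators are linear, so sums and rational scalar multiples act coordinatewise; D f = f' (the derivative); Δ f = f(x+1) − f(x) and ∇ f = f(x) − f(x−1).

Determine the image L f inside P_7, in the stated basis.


the result is g(x) = 24x^5 + 30x^4 + 32x^3 + 18x^2 + 5x - 4

Δ f = 12x^5 + 30x^4 + 36x^3 + 21x^2 + 5x - 2
D f = 12x^5 - 4x^3 - 3x^2 - 2
(Δ + D) f = 24x^5 + 30x^4 + 32x^3 + 18x^2 + 5x - 4


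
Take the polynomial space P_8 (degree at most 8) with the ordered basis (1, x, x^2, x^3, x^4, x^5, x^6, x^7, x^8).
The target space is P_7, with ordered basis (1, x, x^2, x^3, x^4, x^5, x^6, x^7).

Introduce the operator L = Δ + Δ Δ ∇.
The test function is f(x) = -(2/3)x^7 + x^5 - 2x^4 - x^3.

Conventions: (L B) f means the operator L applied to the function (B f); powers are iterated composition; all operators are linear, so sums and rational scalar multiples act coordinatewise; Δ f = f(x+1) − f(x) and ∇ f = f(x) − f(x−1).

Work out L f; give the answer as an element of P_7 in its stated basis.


the result is g(x) = -(14/3)x^6 - 14x^5 - (475/3)x^4 - (904/3)x^3 - 379x^2 - (836/3)x - 260/3

Δ f = -(14/3)x^6 - 14x^5 - (55/3)x^4 - (64/3)x^3 - 19x^2 - (32/3)x - 8/3
∇ f = -(14/3)x^6 + 14x^5 - (55/3)x^4 + (16/3)x^3 + 5x^2 - (16/3)x + 4/3
Δ ∇ f = -28x^5 - (80/3)x^3 - 24x^2 - (16/3)x - 4
Δ Δ ∇ f = -140x^4 - 280x^3 - 360x^2 - 268x - 84
(Δ + Δ Δ ∇) f = -(14/3)x^6 - 14x^5 - (475/3)x^4 - (904/3)x^3 - 379x^2 - (836/3)x - 260/3


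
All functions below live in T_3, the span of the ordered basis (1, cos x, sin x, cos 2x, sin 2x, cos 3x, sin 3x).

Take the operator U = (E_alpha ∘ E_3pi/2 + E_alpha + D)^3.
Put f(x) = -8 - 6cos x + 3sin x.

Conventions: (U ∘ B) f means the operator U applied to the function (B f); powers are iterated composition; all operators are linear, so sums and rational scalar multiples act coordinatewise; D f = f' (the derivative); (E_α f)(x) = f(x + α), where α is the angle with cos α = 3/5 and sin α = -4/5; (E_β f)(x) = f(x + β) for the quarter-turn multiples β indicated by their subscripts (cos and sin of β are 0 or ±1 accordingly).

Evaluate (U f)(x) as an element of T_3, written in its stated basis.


g(x) = -64 - (12/25)cos x + (9/25)sin x

E_3pi/2 f = -8 - 3cos x - 6sin x
E_alpha E_3pi/2 f = -8 + 3cos x - 6sin x
E_alpha f = -8 - 6cos x - 3sin x
D f = 3cos x + 6sin x
(E_alpha ∘ E_3pi/2 + E_alpha + D) f = -16 - 3sin x
E_3pi/2 (E_alpha ∘ E_3pi/2 + E_alpha + D) f = -16 + 3cos x
E_alpha E_3pi/2 (E_alpha ∘ E_3pi/2 + E_alpha + D) f = -16 + (9/5)cos x + (12/5)sin x
E_alpha (E_alpha ∘ E_3pi/2 + E_alpha + D) f = -16 + (12/5)cos x - (9/5)sin x
D (E_alpha ∘ E_3pi/2 + E_alpha + D) f = -3cos x
(E_alpha ∘ E_3pi/2 + E_alpha + D) (E_alpha ∘ E_3pi/2 + E_alpha + D) f = -32 + (6/5)cos x + (3/5)sin x
E_3pi/2 (E_alpha ∘ E_3pi/2 + E_alpha + D) (E_alpha ∘ E_3pi/2 + E_alpha + D) f = -32 - (3/5)cos x + (6/5)sin x
E_alpha E_3pi/2 (E_alpha ∘ E_3pi/2 + E_alpha + D) (E_alpha ∘ E_3pi/2 + E_alpha + D) f = -32 - (33/25)cos x + (6/25)sin x
E_alpha (E_alpha ∘ E_3pi/2 + E_alpha + D) (E_alpha ∘ E_3pi/2 + E_alpha + D) f = -32 + (6/25)cos x + (33/25)sin x
D (E_alpha ∘ E_3pi/2 + E_alpha + D) (E_alpha ∘ E_3pi/2 + E_alpha + D) f = (3/5)cos x - (6/5)sin x
(E_alpha ∘ E_3pi/2 + E_alpha + D) (E_alpha ∘ E_3pi/2 + E_alpha + D) (E_alpha ∘ E_3pi/2 + E_alpha + D) f = -64 - (12/25)cos x + (9/25)sin x


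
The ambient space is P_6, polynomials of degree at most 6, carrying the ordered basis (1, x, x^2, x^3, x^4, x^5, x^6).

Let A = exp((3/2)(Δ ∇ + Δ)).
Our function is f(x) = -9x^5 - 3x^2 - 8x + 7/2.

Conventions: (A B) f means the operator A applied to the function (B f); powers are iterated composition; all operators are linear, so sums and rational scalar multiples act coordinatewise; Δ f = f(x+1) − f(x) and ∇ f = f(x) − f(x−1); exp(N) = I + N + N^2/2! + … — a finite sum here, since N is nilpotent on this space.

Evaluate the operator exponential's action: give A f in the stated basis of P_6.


order-1 term: -(135/2)x^4 - 405x^3 - 135x^2 - (423/2)x - 39
order-2 term: -(405/2)x^3 - (3645/2)x^2 - (12555/4)x - 918
order-3 term: -(1215/4)x^2 - (10935/4)x - 35235/8
order-4 term: -(3645/16)x - 10935/8
order-5 term: -2187/32
the series for exp((3/2)(Δ ∇ + Δ)) f terminates at order 5
exp((3/2)(Δ ∇ + Δ)) f = -9x^5 - (135/2)x^4 - (1215/2)x^3 - (9057/4)x^2 - (101117/16)x - 217379/32

the result is g(x) = -9x^5 - (135/2)x^4 - (1215/2)x^3 - (9057/4)x^2 - (101117/16)x - 217379/32


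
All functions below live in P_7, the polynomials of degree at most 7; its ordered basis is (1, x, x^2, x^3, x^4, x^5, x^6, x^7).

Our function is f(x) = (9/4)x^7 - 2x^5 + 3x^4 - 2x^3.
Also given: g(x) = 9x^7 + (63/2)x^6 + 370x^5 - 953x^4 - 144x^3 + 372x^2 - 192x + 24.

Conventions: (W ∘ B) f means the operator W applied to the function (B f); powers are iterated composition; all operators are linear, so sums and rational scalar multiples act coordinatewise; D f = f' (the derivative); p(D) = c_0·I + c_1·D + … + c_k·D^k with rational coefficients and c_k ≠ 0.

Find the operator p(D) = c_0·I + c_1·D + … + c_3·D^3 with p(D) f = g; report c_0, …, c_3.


p(D) = 4·I + 2·D + 4·D^2 − 2·D^3, i.e. c_0 = 4, c_1 = 2, c_2 = 4, c_3 = -2

D^0 f = (9/4)x^7 - 2x^5 + 3x^4 - 2x^3
D^1 f = (63/4)x^6 - 10x^4 + 12x^3 - 6x^2
D^2 f = (189/2)x^5 - 40x^3 + 36x^2 - 12x
D^3 f = (945/2)x^4 - 120x^2 + 72x - 12
matching coefficients of g against c_0 f + c_1 Df + … from the top degree down determines the c_i
solution: c_0 = 4, c_1 = 2, c_2 = 4, c_3 = -2


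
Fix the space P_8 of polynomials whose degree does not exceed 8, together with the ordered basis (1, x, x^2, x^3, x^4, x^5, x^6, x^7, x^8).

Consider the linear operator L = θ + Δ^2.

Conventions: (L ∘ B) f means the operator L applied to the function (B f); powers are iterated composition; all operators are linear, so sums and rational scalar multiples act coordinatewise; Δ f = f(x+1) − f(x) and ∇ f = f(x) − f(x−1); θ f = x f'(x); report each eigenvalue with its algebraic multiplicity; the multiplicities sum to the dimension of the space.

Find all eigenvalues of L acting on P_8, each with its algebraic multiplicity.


image of 1: 0
image of x: x
image of x^2: 2x^2 + 2
image of x^3: 3x^3 + 6x + 6
image of x^4: 4x^4 + 12x^2 + 24x + 14
image of x^5: 5x^5 + 20x^3 + 60x^2 + 70x + 30
image of x^6: 6x^6 + 30x^4 + 120x^3 + 210x^2 + 180x + 62
image of x^7: 7x^7 + 42x^5 + 210x^4 + 490x^3 + 630x^2 + 434x + 126
image of x^8: 8x^8 + 56x^6 + 336x^5 + 980x^4 + 1680x^3 + 1736x^2 + 1008x + 254
the matrix is upper triangular; its diagonal is (0, 1, 2, 3, 4, 5, 6, 7, 8)
for a triangular matrix the eigenvalues are the diagonal entries, with algebraic multiplicity their repetition count

λ = 0 (multiplicity 1), λ = 1 (multiplicity 1), λ = 2 (multiplicity 1), λ = 3 (multiplicity 1), λ = 4 (multiplicity 1), λ = 5 (multiplicity 1), λ = 6 (multiplicity 1), λ = 7 (multiplicity 1), λ = 8 (multiplicity 1)


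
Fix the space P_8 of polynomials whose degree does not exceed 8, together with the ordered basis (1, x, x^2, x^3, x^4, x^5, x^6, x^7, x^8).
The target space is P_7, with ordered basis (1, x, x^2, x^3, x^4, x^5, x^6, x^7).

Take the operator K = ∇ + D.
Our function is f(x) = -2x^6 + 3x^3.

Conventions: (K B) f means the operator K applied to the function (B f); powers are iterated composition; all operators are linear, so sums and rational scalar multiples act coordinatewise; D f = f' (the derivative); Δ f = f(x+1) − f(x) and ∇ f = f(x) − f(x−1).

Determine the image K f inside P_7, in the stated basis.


g(x) = -24x^5 + 30x^4 - 40x^3 + 48x^2 - 21x + 5

∇ f = -12x^5 + 30x^4 - 40x^3 + 39x^2 - 21x + 5
D f = -12x^5 + 9x^2
(∇ + D) f = -24x^5 + 30x^4 - 40x^3 + 48x^2 - 21x + 5


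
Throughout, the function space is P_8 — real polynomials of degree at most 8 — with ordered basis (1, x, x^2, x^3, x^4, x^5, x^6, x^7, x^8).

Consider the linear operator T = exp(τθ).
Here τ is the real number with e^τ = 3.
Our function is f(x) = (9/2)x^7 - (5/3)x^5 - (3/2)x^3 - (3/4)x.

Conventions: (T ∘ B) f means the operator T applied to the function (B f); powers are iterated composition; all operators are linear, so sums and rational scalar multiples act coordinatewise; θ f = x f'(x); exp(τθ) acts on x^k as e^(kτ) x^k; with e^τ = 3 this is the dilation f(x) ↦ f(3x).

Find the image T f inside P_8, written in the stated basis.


the result is g(x) = (19683/2)x^7 - 405x^5 - (81/2)x^3 - (9/4)x

exp(τθ) x^k = e^(kτ) x^k; with e^τ = 3 this sends x^k to 3^k x^k
x ↦ 3 x
x^3 ↦ 27 x^3
x^5 ↦ 243 x^5
x^7 ↦ 2187 x^7
applying this coordinatewise to f: exp(τθ) f = (19683/2)x^7 - 405x^5 - (81/2)x^3 - (9/4)x


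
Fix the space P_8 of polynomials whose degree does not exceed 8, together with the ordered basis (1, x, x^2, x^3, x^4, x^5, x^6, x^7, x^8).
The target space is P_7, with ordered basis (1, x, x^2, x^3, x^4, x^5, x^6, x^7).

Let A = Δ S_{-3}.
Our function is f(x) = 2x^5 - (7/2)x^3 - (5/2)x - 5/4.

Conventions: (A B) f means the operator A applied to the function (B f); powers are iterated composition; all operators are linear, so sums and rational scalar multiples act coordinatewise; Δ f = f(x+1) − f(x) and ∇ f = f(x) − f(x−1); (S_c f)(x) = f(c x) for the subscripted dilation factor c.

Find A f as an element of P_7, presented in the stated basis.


S_{-3} f = -486x^5 + (189/2)x^3 + (15/2)x - 5/4
Δ S_{-3} f = -2430x^4 - 4860x^3 - (9153/2)x^2 - (4293/2)x - 384

g(x) = -2430x^4 - 4860x^3 - (9153/2)x^2 - (4293/2)x - 384


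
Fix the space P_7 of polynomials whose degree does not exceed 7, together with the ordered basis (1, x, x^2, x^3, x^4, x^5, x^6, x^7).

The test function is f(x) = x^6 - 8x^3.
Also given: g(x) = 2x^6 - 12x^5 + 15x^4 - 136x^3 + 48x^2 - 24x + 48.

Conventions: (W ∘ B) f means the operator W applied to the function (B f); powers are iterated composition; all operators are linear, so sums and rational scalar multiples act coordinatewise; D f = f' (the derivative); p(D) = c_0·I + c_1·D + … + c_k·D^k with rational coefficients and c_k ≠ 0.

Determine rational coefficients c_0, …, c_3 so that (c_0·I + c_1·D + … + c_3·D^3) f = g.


p(D) = 2·I − 2·D + (1/2)·D^2 − D^3, i.e. c_0 = 2, c_1 = -2, c_2 = 1/2, c_3 = -1

D^0 f = x^6 - 8x^3
D^1 f = 6x^5 - 24x^2
D^2 f = 30x^4 - 48x
D^3 f = 120x^3 - 48
matching coefficients of g against c_0 f + c_1 Df + … from the top degree down determines the c_i
solution: c_0 = 2, c_1 = -2, c_2 = 1/2, c_3 = -1


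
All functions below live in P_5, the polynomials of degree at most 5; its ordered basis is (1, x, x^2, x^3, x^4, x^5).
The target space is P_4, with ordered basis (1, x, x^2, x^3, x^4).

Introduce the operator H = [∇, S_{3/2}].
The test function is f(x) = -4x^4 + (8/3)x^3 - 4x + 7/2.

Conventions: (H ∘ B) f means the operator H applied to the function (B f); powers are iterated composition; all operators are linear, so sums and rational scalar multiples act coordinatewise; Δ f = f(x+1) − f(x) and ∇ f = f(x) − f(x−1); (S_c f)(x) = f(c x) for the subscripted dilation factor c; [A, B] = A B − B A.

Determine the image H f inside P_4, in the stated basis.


the image equals g(x) = -27x^3 + (153/2)x^2 - 72x + 247/12

S_{3/2} f = -(81/4)x^4 + 9x^3 - 6x + 7/2
∇ S_{3/2} f = -81x^3 + (297/2)x^2 - 108x + 93/4
∇ f = -16x^3 + 32x^2 - 24x + 8/3
S_{3/2} ∇ f = -54x^3 + 72x^2 - 36x + 8/3
[∇, S_{3/2}] f = -27x^3 + (153/2)x^2 - 72x + 247/12


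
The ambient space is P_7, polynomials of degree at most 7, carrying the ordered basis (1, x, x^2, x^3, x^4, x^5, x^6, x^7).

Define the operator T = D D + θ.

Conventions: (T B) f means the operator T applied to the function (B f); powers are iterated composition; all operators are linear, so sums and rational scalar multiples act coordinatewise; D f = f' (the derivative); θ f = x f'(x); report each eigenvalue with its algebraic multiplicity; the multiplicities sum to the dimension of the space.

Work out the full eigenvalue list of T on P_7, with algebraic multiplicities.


λ = 0 (multiplicity 1), λ = 1 (multiplicity 1), λ = 2 (multiplicity 1), λ = 3 (multiplicity 1), λ = 4 (multiplicity 1), λ = 5 (multiplicity 1), λ = 6 (multiplicity 1), λ = 7 (multiplicity 1)

image of 1: 0
image of x: x
image of x^2: 2x^2 + 2
image of x^3: 3x^3 + 6x
image of x^4: 4x^4 + 12x^2
image of x^5: 5x^5 + 20x^3
image of x^6: 6x^6 + 30x^4
image of x^7: 7x^7 + 42x^5
the matrix is upper triangular; its diagonal is (0, 1, 2, 3, 4, 5, 6, 7)
for a triangular matrix the eigenvalues are the diagonal entries, with algebraic multiplicity their repetition count


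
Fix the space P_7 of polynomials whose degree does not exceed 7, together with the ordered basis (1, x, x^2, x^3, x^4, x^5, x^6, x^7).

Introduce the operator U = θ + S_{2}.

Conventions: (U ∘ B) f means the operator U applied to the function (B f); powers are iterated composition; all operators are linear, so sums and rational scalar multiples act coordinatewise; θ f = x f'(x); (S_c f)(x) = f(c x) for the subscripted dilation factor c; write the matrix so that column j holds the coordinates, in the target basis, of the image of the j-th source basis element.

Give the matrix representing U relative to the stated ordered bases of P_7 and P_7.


image of 1: 1
image of x: 3x
image of x^2: 6x^2
image of x^3: 11x^3
image of x^4: 20x^4
image of x^5: 37x^5
image of x^6: 70x^6
image of x^7: 135x^7
each image's coordinates form column j of the matrix

the matrix is [[1, 0, 0, 0, 0, 0, 0, 0]; [0, 3, 0, 0, 0, 0, 0, 0]; [0, 0, 6, 0, 0, 0, 0, 0]; [0, 0, 0, 11, 0, 0, 0, 0]; [0, 0, 0, 0, 20, 0, 0, 0]; [0, 0, 0, 0, 0, 37, 0, 0]; [0, 0, 0, 0, 0, 0, 70, 0]; [0, 0, 0, 0, 0, 0, 0, 135]] (rows listed top to bottom)


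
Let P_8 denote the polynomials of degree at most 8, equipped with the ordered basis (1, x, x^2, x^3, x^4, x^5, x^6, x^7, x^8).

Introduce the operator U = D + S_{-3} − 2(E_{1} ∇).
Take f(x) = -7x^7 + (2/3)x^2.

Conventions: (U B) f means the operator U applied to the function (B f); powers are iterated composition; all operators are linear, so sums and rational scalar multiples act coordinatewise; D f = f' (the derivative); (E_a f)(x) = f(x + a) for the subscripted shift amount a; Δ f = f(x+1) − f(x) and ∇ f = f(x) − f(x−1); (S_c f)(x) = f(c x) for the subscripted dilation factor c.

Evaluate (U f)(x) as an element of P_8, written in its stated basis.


the result is g(x) = 15309x^7 + 49x^6 + 294x^5 + 490x^4 + 490x^3 + 300x^2 + (290/3)x + 38/3

D f = -49x^6 + (4/3)x
S_{-3} f = 15309x^7 + 6x^2
∇ f = -49x^6 + 147x^5 - 245x^4 + 245x^3 - 147x^2 + (151/3)x - 23/3
E_{1} ∇ f = -49x^6 - 147x^5 - 245x^4 - 245x^3 - 147x^2 - (143/3)x - 19/3
(-2(E_{1} ∇)) f = 98x^6 + 294x^5 + 490x^4 + 490x^3 + 294x^2 + (286/3)x + 38/3
(D + S_{-3} − 2(E_{1} ∇)) f = 15309x^7 + 49x^6 + 294x^5 + 490x^4 + 490x^3 + 300x^2 + (290/3)x + 38/3


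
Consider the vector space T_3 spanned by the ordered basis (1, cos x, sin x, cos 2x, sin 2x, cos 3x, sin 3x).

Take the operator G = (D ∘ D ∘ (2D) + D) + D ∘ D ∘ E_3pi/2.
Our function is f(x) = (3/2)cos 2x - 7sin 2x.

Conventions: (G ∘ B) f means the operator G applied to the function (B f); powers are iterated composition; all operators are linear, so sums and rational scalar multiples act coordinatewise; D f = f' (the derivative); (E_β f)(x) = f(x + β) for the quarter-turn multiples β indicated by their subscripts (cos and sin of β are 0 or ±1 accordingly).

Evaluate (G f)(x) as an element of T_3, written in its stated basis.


D f = -14cos 2x - 3sin 2x
(2D) f = -28cos 2x - 6sin 2x
D (2D) f = -12cos 2x + 56sin 2x
D D (2D) f = 112cos 2x + 24sin 2x
D f = -14cos 2x - 3sin 2x
(D ∘ D ∘ (2D) + D) f = 98cos 2x + 21sin 2x
E_3pi/2 f = -(3/2)cos 2x + 7sin 2x
D E_3pi/2 f = 14cos 2x + 3sin 2x
D D E_3pi/2 f = 6cos 2x - 28sin 2x
((D ∘ D ∘ (2D) + D) + D ∘ D ∘ E_3pi/2) f = 104cos 2x - 7sin 2x

the image equals g(x) = 104cos 2x - 7sin 2x


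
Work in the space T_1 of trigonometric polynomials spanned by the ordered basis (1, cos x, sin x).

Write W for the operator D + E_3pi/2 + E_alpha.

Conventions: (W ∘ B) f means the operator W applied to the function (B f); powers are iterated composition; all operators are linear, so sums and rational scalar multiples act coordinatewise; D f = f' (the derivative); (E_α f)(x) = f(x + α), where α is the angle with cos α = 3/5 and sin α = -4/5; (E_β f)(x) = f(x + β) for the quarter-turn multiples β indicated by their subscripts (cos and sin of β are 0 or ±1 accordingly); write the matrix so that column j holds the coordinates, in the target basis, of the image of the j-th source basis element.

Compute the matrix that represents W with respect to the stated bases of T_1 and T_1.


image of 1: 2
image of cos x: (3/5)cos x + (4/5)sin x
image of sin x: -(4/5)cos x + (3/5)sin x
each image's coordinates form column j of the matrix

the matrix is [[2, 0, 0]; [0, 3/5, -4/5]; [0, 4/5, 3/5]] (rows listed top to bottom)


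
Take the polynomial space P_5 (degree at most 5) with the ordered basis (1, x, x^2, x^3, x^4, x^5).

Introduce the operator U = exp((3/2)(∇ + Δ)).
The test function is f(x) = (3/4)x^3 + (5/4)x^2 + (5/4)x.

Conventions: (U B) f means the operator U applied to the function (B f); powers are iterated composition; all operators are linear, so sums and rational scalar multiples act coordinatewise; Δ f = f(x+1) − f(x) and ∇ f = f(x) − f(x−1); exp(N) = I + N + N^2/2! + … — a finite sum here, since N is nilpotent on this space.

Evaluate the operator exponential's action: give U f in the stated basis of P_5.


order-1 term: (27/4)x^2 + (15/2)x + 6
order-2 term: (81/4)x + 45/4
order-3 term: 81/4
the series for exp((3/2)(∇ + Δ)) f terminates at order 3
exp((3/2)(∇ + Δ)) f = (3/4)x^3 + 8x^2 + 29x + 75/2

the image equals g(x) = (3/4)x^3 + 8x^2 + 29x + 75/2


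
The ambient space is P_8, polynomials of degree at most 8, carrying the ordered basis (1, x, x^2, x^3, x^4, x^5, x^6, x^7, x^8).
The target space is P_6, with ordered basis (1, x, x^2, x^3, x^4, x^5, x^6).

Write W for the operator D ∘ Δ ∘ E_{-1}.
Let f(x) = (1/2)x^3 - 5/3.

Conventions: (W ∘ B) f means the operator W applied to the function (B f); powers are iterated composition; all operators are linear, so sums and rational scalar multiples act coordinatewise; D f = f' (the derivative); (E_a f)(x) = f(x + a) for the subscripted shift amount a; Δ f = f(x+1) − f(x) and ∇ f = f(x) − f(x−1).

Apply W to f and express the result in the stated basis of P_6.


E_{-1} f = (1/2)x^3 - (3/2)x^2 + (3/2)x - 13/6
Δ E_{-1} f = (3/2)x^2 - (3/2)x + 1/2
D Δ E_{-1} f = 3x - 3/2

g(x) = 3x - 3/2


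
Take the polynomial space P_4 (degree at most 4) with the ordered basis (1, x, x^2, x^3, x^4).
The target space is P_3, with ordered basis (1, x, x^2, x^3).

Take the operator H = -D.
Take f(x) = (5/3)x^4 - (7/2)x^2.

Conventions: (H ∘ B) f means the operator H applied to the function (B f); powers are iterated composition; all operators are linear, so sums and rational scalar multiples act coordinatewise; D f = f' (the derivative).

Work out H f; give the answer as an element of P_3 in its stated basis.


g(x) = -(20/3)x^3 + 7x

D f = (20/3)x^3 - 7x
(-D) f = -(20/3)x^3 + 7x


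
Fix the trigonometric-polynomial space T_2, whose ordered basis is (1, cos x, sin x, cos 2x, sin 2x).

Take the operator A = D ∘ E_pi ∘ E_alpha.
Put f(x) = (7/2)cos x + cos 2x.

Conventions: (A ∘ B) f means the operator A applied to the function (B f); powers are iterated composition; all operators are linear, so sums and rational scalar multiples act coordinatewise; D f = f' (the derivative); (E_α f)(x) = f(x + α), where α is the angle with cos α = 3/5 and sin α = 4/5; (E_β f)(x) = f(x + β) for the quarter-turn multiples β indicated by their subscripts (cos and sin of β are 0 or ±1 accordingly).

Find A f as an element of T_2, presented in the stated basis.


E_alpha f = (21/10)cos x - (14/5)sin x - (7/25)cos 2x - (24/25)sin 2x
E_pi E_alpha f = -(21/10)cos x + (14/5)sin x - (7/25)cos 2x - (24/25)sin 2x
D E_pi E_alpha f = (14/5)cos x + (21/10)sin x - (48/25)cos 2x + (14/25)sin 2x

the image equals g(x) = (14/5)cos x + (21/10)sin x - (48/25)cos 2x + (14/25)sin 2x


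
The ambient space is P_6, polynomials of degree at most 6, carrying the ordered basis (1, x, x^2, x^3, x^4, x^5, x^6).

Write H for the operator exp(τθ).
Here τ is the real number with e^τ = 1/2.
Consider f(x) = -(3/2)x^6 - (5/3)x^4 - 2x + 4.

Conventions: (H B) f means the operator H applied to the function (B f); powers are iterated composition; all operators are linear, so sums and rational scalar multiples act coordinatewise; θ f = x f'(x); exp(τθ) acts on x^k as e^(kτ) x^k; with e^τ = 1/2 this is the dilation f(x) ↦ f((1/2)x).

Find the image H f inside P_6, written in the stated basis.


the image equals g(x) = -(3/128)x^6 - (5/48)x^4 - x + 4

exp(τθ) x^k = e^(kτ) x^k; with e^τ = 1/2 this sends x^k to (1/2)^k x^k
x ↦ 1/2 x
x^4 ↦ 1/16 x^4
x^6 ↦ 1/64 x^6
applying this coordinatewise to f: exp(τθ) f = -(3/128)x^6 - (5/48)x^4 - x + 4


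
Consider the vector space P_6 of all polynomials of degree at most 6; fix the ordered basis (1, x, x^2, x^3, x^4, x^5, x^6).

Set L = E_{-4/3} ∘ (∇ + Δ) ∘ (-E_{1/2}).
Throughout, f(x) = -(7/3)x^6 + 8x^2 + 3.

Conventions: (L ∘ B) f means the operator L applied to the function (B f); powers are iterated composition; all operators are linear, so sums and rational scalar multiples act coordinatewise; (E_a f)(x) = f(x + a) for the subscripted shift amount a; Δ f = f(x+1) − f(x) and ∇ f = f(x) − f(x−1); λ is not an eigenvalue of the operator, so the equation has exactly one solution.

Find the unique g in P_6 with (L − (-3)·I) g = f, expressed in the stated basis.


the result is g(x) = -(7/9)x^6 - (28/9)x^5 + (70/27)x^4 + (770/81)x^3 - (3797/243)x^2 - (1571/324)x + 2867/216

write g with unknown coordinates in the stated basis and equate coefficients in (L − (-3)·I) g = f
solving from the highest basis element down gives g = -(7/9)x^6 - (28/9)x^5 + (70/27)x^4 + (770/81)x^3 - (3797/243)x^2 - (1571/324)x + 2867/216
check: L g = (28/3)x^5 - (70/9)x^4 - (770/27)x^3 + (4445/81)x^2 + (1571/108)x - 2651/72
so L g − (-3)·g = -(7/3)x^6 + 8x^2 + 3 = f ✓


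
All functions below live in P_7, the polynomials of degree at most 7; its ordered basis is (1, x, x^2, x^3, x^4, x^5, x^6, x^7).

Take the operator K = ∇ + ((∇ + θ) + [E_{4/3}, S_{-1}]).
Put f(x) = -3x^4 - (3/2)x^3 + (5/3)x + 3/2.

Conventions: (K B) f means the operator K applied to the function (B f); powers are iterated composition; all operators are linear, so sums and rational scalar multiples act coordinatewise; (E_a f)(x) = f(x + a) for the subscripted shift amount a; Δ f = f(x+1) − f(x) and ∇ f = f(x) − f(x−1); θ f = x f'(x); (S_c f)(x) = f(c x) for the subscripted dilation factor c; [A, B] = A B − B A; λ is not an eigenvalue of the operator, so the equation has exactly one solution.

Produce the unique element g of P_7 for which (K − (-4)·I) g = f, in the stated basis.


write g with unknown coordinates in the stated basis and equate coefficients in (K − (-4)·I) g = f
solving from the highest basis element down gives g = -(3/8)x^4 + (11/14)x^3 - (41/84)x^2 + (442/105)x + 17893/15120
check: K g = -(3/2)x^4 - (65/14)x^3 + (41/21)x^2 - (531/35)x - 12223/3780
so K g − (-4)·g = -3x^4 - (3/2)x^3 + (5/3)x + 3/2 = f ✓

g(x) = -(3/8)x^4 + (11/14)x^3 - (41/84)x^2 + (442/105)x + 17893/15120


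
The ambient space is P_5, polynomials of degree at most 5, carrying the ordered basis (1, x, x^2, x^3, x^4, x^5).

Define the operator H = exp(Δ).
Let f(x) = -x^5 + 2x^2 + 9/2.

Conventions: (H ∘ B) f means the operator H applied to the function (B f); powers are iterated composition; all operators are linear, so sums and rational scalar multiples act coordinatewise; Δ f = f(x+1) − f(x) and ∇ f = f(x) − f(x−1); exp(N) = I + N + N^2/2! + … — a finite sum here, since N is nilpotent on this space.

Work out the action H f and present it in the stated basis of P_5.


g(x) = -x^5 - 5x^4 - 20x^3 - 48x^2 - 71x - 87/2

order-1 term: -5x^4 - 10x^3 - 10x^2 - x + 1
order-2 term: -10x^3 - 30x^2 - 35x - 13
order-3 term: -10x^2 - 30x - 25
order-4 term: -5x - 10
order-5 term: -1
the series for exp(Δ) f terminates at order 5
exp(Δ) f = -x^5 - 5x^4 - 20x^3 - 48x^2 - 71x - 87/2


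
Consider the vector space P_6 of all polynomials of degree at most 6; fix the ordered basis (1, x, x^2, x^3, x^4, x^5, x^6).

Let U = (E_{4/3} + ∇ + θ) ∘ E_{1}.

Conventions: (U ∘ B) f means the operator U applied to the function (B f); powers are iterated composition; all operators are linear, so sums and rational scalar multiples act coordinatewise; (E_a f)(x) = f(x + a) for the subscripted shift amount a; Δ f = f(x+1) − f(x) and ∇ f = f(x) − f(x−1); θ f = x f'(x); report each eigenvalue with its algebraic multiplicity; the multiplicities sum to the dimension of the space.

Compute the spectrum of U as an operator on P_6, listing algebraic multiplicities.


image of 1: 1
image of x: 2x + 10/3
image of x^2: 3x^2 + (26/3)x + 58/9
image of x^3: 4x^3 + 16x^2 + (67/3)x + 370/27
image of x^4: 5x^4 + (76/3)x^3 + (152/3)x^2 + (1588/27)x + 2482/81
image of x^5: 6x^5 + (110/3)x^4 + (850/9)x^3 + (4240/27)x^2 + (12815/81)x + 17050/243
image of x^6: 7x^6 + 50x^5 + (470/3)x^4 + (9020/27)x^3 + (13220/27)x^2 + (34586/81)x + 118378/729
the matrix is upper triangular; its diagonal is (1, 2, 3, 4, 5, 6, 7)
for a triangular matrix the eigenvalues are the diagonal entries, with algebraic multiplicity their repetition count

λ = 1 (multiplicity 1), λ = 2 (multiplicity 1), λ = 3 (multiplicity 1), λ = 4 (multiplicity 1), λ = 5 (multiplicity 1), λ = 6 (multiplicity 1), λ = 7 (multiplicity 1)


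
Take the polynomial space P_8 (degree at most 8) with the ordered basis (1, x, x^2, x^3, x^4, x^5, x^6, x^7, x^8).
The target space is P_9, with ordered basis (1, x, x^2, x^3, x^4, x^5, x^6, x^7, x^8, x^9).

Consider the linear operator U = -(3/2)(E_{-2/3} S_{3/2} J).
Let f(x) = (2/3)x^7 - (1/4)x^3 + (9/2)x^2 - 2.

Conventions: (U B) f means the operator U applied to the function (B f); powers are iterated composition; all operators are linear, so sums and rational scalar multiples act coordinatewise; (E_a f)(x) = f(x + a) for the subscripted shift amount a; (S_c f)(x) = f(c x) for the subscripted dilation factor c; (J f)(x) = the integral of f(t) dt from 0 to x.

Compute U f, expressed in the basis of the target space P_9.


the image equals g(x) = -(6561/2048)x^8 + (2187/128)x^7 - (5103/128)x^6 + (1701/32)x^5 - (22437/512)x^4 + (945/64)x^3 + (549/64)x^2 - (75/16)x - 25/32

J f = (1/12)x^8 - (1/16)x^4 + (3/2)x^3 - 2x
S_{3/2} J f = (2187/1024)x^8 - (81/256)x^4 + (81/16)x^3 - 3x
E_{-2/3} S_{3/2} J f = (2187/1024)x^8 - (729/64)x^7 + (1701/64)x^6 - (567/16)x^5 + (7479/256)x^4 - (315/32)x^3 - (183/32)x^2 + (25/8)x + 25/48
(-(3/2)(E_{-2/3} S_{3/2} J)) f = -(6561/2048)x^8 + (2187/128)x^7 - (5103/128)x^6 + (1701/32)x^5 - (22437/512)x^4 + (945/64)x^3 + (549/64)x^2 - (75/16)x - 25/32


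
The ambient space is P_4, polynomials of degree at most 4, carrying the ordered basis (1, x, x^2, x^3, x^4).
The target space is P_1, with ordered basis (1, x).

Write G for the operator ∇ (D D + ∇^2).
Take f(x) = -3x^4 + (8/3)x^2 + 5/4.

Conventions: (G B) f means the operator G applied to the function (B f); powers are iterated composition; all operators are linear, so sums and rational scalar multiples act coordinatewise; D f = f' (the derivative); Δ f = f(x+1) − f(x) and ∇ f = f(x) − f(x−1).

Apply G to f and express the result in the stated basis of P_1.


D f = -12x^3 + (16/3)x
D D f = -36x^2 + 16/3
∇ f = -12x^3 + 18x^2 - (20/3)x + 1/3
∇ ∇ f = -36x^2 + 72x - 110/3
(D D + ∇^2) f = -72x^2 + 72x - 94/3
∇ (D D + ∇^2) f = -144x + 144

the result is g(x) = -144x + 144


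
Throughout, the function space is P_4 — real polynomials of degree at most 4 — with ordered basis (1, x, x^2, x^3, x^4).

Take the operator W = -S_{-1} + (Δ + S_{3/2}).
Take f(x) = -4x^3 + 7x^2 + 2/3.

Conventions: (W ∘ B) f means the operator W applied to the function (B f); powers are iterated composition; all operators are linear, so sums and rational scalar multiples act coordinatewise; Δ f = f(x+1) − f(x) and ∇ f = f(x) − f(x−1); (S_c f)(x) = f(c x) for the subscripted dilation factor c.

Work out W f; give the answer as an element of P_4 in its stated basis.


the image equals g(x) = -(35/2)x^3 - (13/4)x^2 + 2x + 3

S_{-1} f = 4x^3 + 7x^2 + 2/3
(-S_{-1}) f = -4x^3 - 7x^2 - 2/3
Δ f = -12x^2 + 2x + 3
S_{3/2} f = -(27/2)x^3 + (63/4)x^2 + 2/3
(Δ + S_{3/2}) f = -(27/2)x^3 + (15/4)x^2 + 2x + 11/3
(-S_{-1} + (Δ + S_{3/2})) f = -(35/2)x^3 - (13/4)x^2 + 2x + 3


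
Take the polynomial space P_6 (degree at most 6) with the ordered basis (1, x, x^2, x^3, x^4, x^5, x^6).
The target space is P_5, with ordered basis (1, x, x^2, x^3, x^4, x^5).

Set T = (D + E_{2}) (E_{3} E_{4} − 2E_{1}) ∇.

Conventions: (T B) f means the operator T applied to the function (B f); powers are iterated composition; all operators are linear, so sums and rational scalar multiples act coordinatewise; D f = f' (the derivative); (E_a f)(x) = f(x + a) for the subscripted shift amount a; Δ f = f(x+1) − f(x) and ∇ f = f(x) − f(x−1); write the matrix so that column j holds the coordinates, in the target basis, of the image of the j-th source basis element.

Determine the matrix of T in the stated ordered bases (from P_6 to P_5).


the matrix is [[0, -1, 5, 212, 2835, 31374, 322141]; [0, 0, -2, 15, 848, 14175, 188244]; [0, 0, 0, -3, 30, 2120, 42525]; [0, 0, 0, 0, -4, 50, 4240]; [0, 0, 0, 0, 0, -5, 75]; [0, 0, 0, 0, 0, 0, -6]] (rows listed top to bottom)

image of 1: 0
image of x: -1
image of x^2: -2x + 5
image of x^3: -3x^2 + 15x + 212
image of x^4: -4x^3 + 30x^2 + 848x + 2835
image of x^5: -5x^4 + 50x^3 + 2120x^2 + 14175x + 31374
image of x^6: -6x^5 + 75x^4 + 4240x^3 + 42525x^2 + 188244x + 322141
each image's coordinates form column j of the matrix


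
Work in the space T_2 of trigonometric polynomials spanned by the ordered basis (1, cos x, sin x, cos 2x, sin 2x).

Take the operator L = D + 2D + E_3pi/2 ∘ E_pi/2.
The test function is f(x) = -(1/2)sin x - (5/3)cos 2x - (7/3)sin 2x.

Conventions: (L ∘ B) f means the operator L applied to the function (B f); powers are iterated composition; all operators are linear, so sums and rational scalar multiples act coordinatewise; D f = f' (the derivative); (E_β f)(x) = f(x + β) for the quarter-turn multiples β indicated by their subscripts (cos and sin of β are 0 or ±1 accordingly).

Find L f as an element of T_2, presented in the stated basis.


D f = -(1/2)cos x - (14/3)cos 2x + (10/3)sin 2x
D f = -(1/2)cos x - (14/3)cos 2x + (10/3)sin 2x
(2D) f = -cos x - (28/3)cos 2x + (20/3)sin 2x
E_pi/2 f = -(1/2)cos x + (5/3)cos 2x + (7/3)sin 2x
E_3pi/2 E_pi/2 f = -(1/2)sin x - (5/3)cos 2x - (7/3)sin 2x
(D + 2D + E_3pi/2 ∘ E_pi/2) f = -(3/2)cos x - (1/2)sin x - (47/3)cos 2x + (23/3)sin 2x

the result is g(x) = -(3/2)cos x - (1/2)sin x - (47/3)cos 2x + (23/3)sin 2x


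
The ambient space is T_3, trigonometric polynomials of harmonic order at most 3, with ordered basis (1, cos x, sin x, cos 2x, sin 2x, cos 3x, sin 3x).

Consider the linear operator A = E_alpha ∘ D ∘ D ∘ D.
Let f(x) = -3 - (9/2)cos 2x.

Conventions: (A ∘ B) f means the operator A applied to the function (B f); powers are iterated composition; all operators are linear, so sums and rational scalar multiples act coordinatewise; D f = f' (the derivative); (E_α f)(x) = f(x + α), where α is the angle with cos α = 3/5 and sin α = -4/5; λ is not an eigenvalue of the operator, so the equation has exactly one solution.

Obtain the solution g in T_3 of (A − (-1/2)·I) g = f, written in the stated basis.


the result is g(x) = -6 + (3231/5657)cos 2x - (1008/5657)sin 2x

write g with unknown coordinates in the stated basis and equate coefficients in (A − (-1/2)·I) g = f
solving from the highest basis element down gives g = -6 + (3231/5657)cos 2x - (1008/5657)sin 2x
check: A g = -(27072/5657)cos 2x + (504/5657)sin 2x
so A g − (-1/2)·g = -3 - (9/2)cos 2x = f ✓


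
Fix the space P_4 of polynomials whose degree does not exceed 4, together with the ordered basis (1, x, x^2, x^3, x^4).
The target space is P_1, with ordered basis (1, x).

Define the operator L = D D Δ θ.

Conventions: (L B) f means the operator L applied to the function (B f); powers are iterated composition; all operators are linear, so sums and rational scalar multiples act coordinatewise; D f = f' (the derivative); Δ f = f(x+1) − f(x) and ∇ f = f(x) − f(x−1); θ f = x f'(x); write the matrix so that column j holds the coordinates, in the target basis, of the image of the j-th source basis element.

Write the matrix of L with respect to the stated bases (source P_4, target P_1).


the matrix is [[0, 0, 0, 18, 48]; [0, 0, 0, 0, 96]] (rows listed top to bottom)

image of 1: 0
image of x: 0
image of x^2: 0
image of x^3: 18
image of x^4: 96x + 48
each image's coordinates form column j of the matrix


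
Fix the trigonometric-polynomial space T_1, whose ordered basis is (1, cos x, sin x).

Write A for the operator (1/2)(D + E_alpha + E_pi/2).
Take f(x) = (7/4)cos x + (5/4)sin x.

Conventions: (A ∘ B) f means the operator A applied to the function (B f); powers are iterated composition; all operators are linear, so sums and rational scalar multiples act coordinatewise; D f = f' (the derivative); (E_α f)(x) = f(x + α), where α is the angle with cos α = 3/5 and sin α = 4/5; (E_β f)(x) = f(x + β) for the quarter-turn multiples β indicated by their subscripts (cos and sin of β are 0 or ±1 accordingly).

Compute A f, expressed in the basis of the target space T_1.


the result is g(x) = (91/40)cos x - (83/40)sin x

D f = (5/4)cos x - (7/4)sin x
E_alpha f = (41/20)cos x - (13/20)sin x
E_pi/2 f = (5/4)cos x - (7/4)sin x
(D + E_alpha + E_pi/2) f = (91/20)cos x - (83/20)sin x
((1/2)(D + E_alpha + E_pi/2)) f = (91/40)cos x - (83/40)sin x


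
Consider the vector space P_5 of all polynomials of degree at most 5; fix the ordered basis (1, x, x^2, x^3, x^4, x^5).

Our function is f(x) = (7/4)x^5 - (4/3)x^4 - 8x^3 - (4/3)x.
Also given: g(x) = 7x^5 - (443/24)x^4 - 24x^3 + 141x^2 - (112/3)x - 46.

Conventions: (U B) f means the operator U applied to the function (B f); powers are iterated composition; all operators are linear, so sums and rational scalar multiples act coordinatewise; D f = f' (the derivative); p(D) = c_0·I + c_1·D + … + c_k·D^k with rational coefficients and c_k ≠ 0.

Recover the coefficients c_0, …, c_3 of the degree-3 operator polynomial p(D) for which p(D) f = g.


p(D) = 4·I − (3/2)·D + D^3, i.e. c_0 = 4, c_1 = -3/2, c_2 = 0, c_3 = 1

D^0 f = (7/4)x^5 - (4/3)x^4 - 8x^3 - (4/3)x
D^1 f = (35/4)x^4 - (16/3)x^3 - 24x^2 - 4/3
D^2 f = 35x^3 - 16x^2 - 48x
D^3 f = 105x^2 - 32x - 48
matching coefficients of g against c_0 f + c_1 Df + … from the top degree down determines the c_i
solution: c_0 = 4, c_1 = -3/2, c_2 = 0, c_3 = 1
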